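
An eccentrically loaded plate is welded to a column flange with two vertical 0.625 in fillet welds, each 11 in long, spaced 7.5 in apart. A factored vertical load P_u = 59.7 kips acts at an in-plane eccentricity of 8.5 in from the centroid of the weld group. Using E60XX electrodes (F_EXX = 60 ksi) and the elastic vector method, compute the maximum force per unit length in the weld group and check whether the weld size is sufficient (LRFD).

f_max ≈ 8.2 kip/in; adequate

Total weld length L_w = 22 in. Treat welds as unit-width lines.
Polar moment about centroid: J = 2[d³/12 + d(b/2)²] = 2[11³/12 + 11×3.75²] = 531.2 in³.
Direct shear f_v = P/L_w = 59.7 / 22 = 2.714 kip/in (vertical).
Torsion M = P·e = 59.7 × 8.5 = 507.45 kip·in.
Critical point at (x, y) = (3.75, 5.5) from centroid. f_tx = M·y/J = 5.254 kip/in; f_ty = M·x/J = 3.582 kip/in.
Resultant f_max = √[f_tx² + (f_v + f_ty)²] = √[5.254² + (2.714 + 3.582)²] = 8.2 kip/in.
Capacity per unit length: φr_n = 0.75 × 0.6 × 60 × (0.707 × 0.625) = 11.93 kip/in.
8.2 ≤ 11.93 → adequate.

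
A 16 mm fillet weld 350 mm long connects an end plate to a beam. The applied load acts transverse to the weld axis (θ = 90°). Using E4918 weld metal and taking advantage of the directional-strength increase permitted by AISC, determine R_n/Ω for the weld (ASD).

E49XX → F_EXX = 490 MPa.
t_e = 0.707 × 16 = 11.31 mm; A_we = 11.31 × 350 = 3959 mm².
Directional factor: 1.0 + 0.5 sin^1.5(90°) = 1.5.
F_nw = 0.6 × 490 × 1.5 = 441 MPa.
R_n/Ω = (441 × 3959) / 2.0 × 10⁻³ = 873 kN.

R_n/Ω ≈ 873 kN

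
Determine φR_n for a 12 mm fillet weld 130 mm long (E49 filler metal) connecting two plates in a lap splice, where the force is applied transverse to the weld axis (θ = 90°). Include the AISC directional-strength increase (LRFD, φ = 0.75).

φR_n ≈ 365 kN

E49XX → F_EXX = 490 MPa.
t_e = 0.707 × 12 = 8.484 mm; A_we = 8.484 × 130 = 1103 mm².
Directional factor: 1.0 + 0.5 sin^1.5(90°) = 1.5.
F_nw = 0.6 × 490 × 1.5 = 441 MPa.
φR_n = 0.75 × 441 × 1103 × 10⁻³ = 364.8 kN.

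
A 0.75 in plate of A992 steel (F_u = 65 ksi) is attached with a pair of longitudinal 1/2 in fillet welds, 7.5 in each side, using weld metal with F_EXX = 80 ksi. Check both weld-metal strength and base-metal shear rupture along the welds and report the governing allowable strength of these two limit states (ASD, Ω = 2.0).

R_n/Ω ≈ 127 kips (weld metal governs)

t_e = 0.707 × 0.5 = 0.3535 in; L = 15 in.
Weld metal: R_n/Ω = (1/2.0) × 0.6 × 80 × 0.3535 × 15 = 127.3 kips.
Base metal (shear rupture): R_n/Ω = (1/2.0) × 0.6 × 65 × 0.75 × 15 = 219.4 kips.
Governing: weld metal.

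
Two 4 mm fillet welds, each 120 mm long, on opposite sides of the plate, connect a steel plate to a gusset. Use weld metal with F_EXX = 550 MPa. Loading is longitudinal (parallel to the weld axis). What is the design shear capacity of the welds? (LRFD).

Effective throat t_e = 0.707 × 4 = 2.828 mm.
Total length L = 240 mm; A_we = 2.828 × 240 = 678.7 mm².
F_nw = 0.6 F_EXX = 0.6 × 550 = 330 MPa.
φR_n = 0.75 × 330 × 678.7 × 10⁻³ = 168 kN.

φR_n ≈ 168 kN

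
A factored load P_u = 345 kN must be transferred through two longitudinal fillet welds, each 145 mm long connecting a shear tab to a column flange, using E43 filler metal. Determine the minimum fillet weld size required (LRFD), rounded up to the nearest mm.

E43XX → F_EXX = 430 MPa.
Total weld length L = 290 mm.
Required throat t_e = P_u / (φ × 0.6 F_EXX × L) = 345 / (0.75 × 0.6 × 430 × 290 × 10⁻³) = 6.148 mm.
Required leg w = t_e / 0.707 = 8.696 mm → use 9 mm.

w = 9 mm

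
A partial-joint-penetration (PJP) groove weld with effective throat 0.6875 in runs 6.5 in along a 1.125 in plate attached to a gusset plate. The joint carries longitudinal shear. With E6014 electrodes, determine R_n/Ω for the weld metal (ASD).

E60XX → F_EXX = 60 ksi.
Effective throat (given) t_e = 0.6875 in.
A_we = 0.6875 × 6.5 = 4.469 in².
F_nw = 0.6 F_EXX = 36 ksi.
R_n/Ω = (36 × 4.469) / 2.0 = 80.44 kip.

R_n/Ω ≈ 80.4 kip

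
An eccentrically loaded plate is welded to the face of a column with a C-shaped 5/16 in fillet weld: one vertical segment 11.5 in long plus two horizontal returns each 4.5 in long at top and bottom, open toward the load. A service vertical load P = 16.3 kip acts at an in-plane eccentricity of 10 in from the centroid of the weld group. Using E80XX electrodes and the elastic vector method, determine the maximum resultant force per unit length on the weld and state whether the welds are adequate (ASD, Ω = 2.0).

E80XX → F_EXX = 80 ksi.
Total weld length L_w = 20.5 in. Treat welds as unit-width lines.
Centroid: x̄ = 2×4.5×2.25 / 20.5 = 0.9878 in from the vertical weld.
Polar moment about centroid: J = I_x + I_y = [11.5³/12 + 2×4.5×5.75²] + [11.5×0.9878² + 2(4.5³/12 + 4.5×1.262²)] = 465 in³.
Direct shear f_v = P/L_w = 16.3 / 20.5 = 0.7951 kip/in (vertical).
Torsion M = P·e = 16.3 × 10 = 163 kip·in.
Critical point at (x, y) = (3.512, 5.75) from centroid. f_tx = M·y/J = 2.015 kip/in; f_ty = M·x/J = 1.231 kip/in.
Resultant f_max = √[f_tx² + (f_v + f_ty)²] = √[2.015² + (0.7951 + 1.231)²] = 2.858 kip/in.
Capacity per unit length: r_n/Ω = (1/2.0) × 0.6 × 80 × (0.707 × 0.3125) = 5.302 kip/in.
2.858 ≤ 5.302 → adequate.

f_max ≈ 2.86 kip/in; adequate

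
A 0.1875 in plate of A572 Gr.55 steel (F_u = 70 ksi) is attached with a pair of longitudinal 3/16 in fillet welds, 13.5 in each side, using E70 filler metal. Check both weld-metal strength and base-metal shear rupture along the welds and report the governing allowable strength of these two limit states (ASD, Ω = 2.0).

E70XX → F_EXX = 70 ksi.
t_e = 0.707 × 0.1875 = 0.1326 in; L = 27 in.
Weld metal: R_n/Ω = (1/2.0) × 0.6 × 70 × 0.1326 × 27 = 75.16 kip.
Base metal (shear rupture): R_n/Ω = (1/2.0) × 0.6 × 70 × 0.1875 × 27 = 106.3 kip.
Governing: weld metal.

R_n/Ω ≈ 75.2 kip (weld metal governs)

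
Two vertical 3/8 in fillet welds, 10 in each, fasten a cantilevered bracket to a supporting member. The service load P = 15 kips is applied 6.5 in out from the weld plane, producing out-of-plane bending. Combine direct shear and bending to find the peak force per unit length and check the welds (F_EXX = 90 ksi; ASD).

L_w = 2 × 10 = 20 in; section modulus (unit throat) S = 2 × L²/6 = 33.33 in².
Direct shear f_v = P/L_w = 15/20 = 0.75 kip/in.
Moment M = P × e = 15 × 6.5 = 97.5 kip·in; bending f_b = M/S = 2.925 kip/in.
f_max = √(f_v² + f_b²) = √(0.75² + 2.925²) = 3.02 kip/in.
r_n/Ω = (1/2.0) × 0.6 × 90 × (0.707 × 0.375) = 7.158 kip/in → adequate.

f_max ≈ 3.02 kip/in; adequate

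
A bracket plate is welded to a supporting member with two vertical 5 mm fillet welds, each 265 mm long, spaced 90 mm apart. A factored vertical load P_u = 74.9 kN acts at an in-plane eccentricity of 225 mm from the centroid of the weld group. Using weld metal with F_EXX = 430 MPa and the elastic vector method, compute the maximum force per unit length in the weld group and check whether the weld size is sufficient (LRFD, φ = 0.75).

f_max ≈ 625 N/mm; adequate

Total weld length L_w = 530 mm. Treat welds as unit-width lines.
Polar moment about centroid: J = 2[d³/12 + d(b/2)²] = 2[265³/12 + 265×45²] = 4175000 mm³.
Direct shear f_v = P/L_w = 74.9×10³ / 530 = 141.3 N/mm (vertical).
Torsion M = P·e = 74.9×10³ × 225 = 16852000 N·mm.
Critical point at (x, y) = (45, 132.5) from centroid. f_tx = M·y/J = 534.9 N/mm; f_ty = M·x/J = 181.7 N/mm.
Resultant f_max = √[f_tx² + (f_v + f_ty)²] = √[534.9² + (141.3 + 181.7)²] = 624.8 N/mm.
Capacity per unit length: φr_n = 0.75 × 0.6 × 430 × (0.707 × 5) = 684 N/mm.
624.8 ≤ 684 → adequate.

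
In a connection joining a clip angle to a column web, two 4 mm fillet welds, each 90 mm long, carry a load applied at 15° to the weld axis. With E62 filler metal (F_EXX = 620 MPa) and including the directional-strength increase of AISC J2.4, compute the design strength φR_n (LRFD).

t_e = 0.707 × 4 = 2.828 mm; A_we = 2.828 × 180 = 509 mm².
Directional factor: 1.0 + 0.5 sin^1.5(15°) = 1.066.
F_nw = 0.6 × 620 × 1.066 = 396.5 MPa.
φR_n = 0.75 × 396.5 × 509 × 10⁻³ = 151.4 kN.

φR_n ≈ 151 kN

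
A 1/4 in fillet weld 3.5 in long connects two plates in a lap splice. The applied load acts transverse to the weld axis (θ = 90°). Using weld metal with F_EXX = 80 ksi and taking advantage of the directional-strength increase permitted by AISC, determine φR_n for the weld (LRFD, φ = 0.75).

t_e = 0.707 × 0.25 = 0.1767 in; A_we = 0.1767 × 3.5 = 0.6186 in².
Directional factor: 1.0 + 0.5 sin^1.5(90°) = 1.5.
F_nw = 0.6 × 80 × 1.5 = 72 ksi.
φR_n = 0.75 × 72 × 0.6186 = 33.41 kip.

φR_n ≈ 33.4 kip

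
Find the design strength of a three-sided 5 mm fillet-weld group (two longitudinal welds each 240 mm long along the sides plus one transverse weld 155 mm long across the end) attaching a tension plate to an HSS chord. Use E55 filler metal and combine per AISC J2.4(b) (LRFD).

E55XX → F_EXX = 550 MPa.
t_e = 0.707 × 5 = 3.535 mm.
R_nwl = 0.6 × 550 × 3.535 × 480 × 10⁻³ = 559.9 kN (longitudinal, 2 welds).
R_nwt = 0.6 × 550 × 3.535 × 155 × 10⁻³ = 180.8 kN (transverse, base value).
(i) R_nwl + R_nwt = 740.8 kN; (ii) 0.85 R_nwl + 1.5 R_nwt = 747.2 kN.
R_n = max = 747.2 kN [governs: (ii)]; φR_n = 560.4 kN.

φR_n ≈ 560 kN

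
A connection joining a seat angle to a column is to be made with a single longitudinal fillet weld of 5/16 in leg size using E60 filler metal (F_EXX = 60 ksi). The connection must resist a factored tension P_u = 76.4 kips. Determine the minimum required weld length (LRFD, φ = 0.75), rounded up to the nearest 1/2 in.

Throat t_e = 0.707 × 0.3125 = 0.2209 in.
φr_n = 0.75 × 0.6 × 60 × 0.2209 = 5.965 kips/in.
L_req = P_u / φr_n = 76.4 / 5.965 = 12.81 in total.
Round up → use L = 13 in.

L = 13 in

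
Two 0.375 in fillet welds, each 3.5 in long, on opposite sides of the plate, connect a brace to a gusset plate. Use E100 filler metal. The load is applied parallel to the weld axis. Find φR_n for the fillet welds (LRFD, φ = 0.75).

E100XX → F_EXX = 100 ksi.
Effective throat t_e = 0.707 × 0.375 = 0.2651 in.
Total length L = 7 in; A_we = 0.2651 × 7 = 1.856 in².
F_nw = 0.6 F_EXX = 0.6 × 100 = 60 ksi.
φR_n = 0.75 × 60 × 1.856 = 83.51 kips.

φR_n ≈ 83.5 kips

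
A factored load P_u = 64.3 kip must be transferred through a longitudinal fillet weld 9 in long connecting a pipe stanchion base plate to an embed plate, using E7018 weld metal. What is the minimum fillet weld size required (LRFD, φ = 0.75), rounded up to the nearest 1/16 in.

E70XX → F_EXX = 70 ksi.
Total weld length L = 9 in.
Required throat t_e = P_u / (φ × 0.6 F_EXX × L) = 64.3 / (0.75 × 0.6 × 70 × 9) = 0.2268 in.
Required leg w = t_e / 0.707 = 0.3208 in → use 3/8 in.

w = 3/8 in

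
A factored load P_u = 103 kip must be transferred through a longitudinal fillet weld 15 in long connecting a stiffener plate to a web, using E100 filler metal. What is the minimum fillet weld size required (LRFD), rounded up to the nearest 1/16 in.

w = 1/4 in

E100XX → F_EXX = 100 ksi.
Total weld length L = 15 in.
Required throat t_e = P_u / (φ × 0.6 F_EXX × L) = 103 / (0.75 × 0.6 × 100 × 15) = 0.1526 in.
Required leg w = t_e / 0.707 = 0.2158 in → use 1/4 in.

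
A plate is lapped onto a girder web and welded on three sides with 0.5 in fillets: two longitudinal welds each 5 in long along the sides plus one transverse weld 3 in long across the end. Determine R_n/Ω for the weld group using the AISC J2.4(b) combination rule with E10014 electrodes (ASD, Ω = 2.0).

E100XX → F_EXX = 100 ksi.
t_e = 0.707 × 0.5 = 0.3535 in.
R_nwl = 0.6 × 100 × 0.3535 × 10 = 212.1 kips (longitudinal, 2 welds).
R_nwt = 0.6 × 100 × 0.3535 × 3 = 63.63 kips (transverse, base value).
(i) R_nwl + R_nwt = 275.7 kips; (ii) 0.85 R_nwl + 1.5 R_nwt = 275.7 kips.
R_n = max = 275.7 kips [governs: (ii)]; R_n/Ω = 137.9 kips.

R_n/Ω ≈ 138 kips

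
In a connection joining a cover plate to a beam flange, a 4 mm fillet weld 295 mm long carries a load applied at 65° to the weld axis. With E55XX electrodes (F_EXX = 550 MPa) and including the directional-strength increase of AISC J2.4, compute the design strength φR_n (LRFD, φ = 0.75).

t_e = 0.707 × 4 = 2.828 mm; A_we = 2.828 × 295 = 834.3 mm².
Directional factor: 1.0 + 0.5 sin^1.5(65°) = 1.431.
F_nw = 0.6 × 550 × 1.431 = 472.4 MPa.
φR_n = 0.75 × 472.4 × 834.3 × 10⁻³ = 295.6 kN.

φR_n ≈ 296 kN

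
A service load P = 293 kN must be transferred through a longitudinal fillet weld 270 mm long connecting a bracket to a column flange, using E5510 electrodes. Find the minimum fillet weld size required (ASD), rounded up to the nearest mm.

E55XX → F_EXX = 550 MPa.
Total weld length L = 270 mm.
Required throat t_e = P × Ω / (0.6 F_EXX × L) = 293 × 2.0 / (0.6 × 550 × 270 × 10⁻³) = 6.577 mm.
Required leg w = t_e / 0.707 = 9.303 mm → use 10 mm.

w = 10 mm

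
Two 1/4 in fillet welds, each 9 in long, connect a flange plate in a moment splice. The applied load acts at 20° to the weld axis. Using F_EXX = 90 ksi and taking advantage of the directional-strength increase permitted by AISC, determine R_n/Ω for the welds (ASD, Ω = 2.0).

t_e = 0.707 × 0.25 = 0.1767 in; A_we = 0.1767 × 18 = 3.181 in².
Directional factor: 1.0 + 0.5 sin^1.5(20°) = 1.1.
F_nw = 0.6 × 90 × 1.1 = 59.4 ksi.
R_n/Ω = (59.4 × 3.181) / 2.0 = 94.49 kips.

R_n/Ω ≈ 94.5 kips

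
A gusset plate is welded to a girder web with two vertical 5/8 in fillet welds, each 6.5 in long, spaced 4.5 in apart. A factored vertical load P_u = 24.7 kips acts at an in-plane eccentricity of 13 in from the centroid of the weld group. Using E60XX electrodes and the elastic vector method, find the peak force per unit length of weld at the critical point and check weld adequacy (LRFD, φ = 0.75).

E60XX → F_EXX = 60 ksi.
Total weld length L_w = 13 in. Treat welds as unit-width lines.
Polar moment about centroid: J = 2[d³/12 + d(b/2)²] = 2[6.5³/12 + 6.5×2.25²] = 111.6 in³.
Direct shear f_v = P/L_w = 24.7 / 13 = 1.9 kip/in (vertical).
Torsion M = P·e = 24.7 × 13 = 321.1 kip·in.
Critical point at (x, y) = (2.25, 3.25) from centroid. f_tx = M·y/J = 9.352 kip/in; f_ty = M·x/J = 6.475 kip/in.
Resultant f_max = √[f_tx² + (f_v + f_ty)²] = √[9.352² + (1.9 + 6.475)²] = 12.55 kip/in.
Capacity per unit length: φr_n = 0.75 × 0.6 × 60 × (0.707 × 0.625) = 11.93 kip/in.
12.55 > 11.93 → NOT adequate.

f_max ≈ 12.6 kip/in; NOT adequate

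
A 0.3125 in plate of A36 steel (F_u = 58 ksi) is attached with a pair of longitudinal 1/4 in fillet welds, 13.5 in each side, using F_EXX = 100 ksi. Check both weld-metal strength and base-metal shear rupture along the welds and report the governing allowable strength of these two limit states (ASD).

R_n/Ω ≈ 143 kips (weld metal governs)

t_e = 0.707 × 0.25 = 0.1767 in; L = 27 in.
Weld metal: R_n/Ω = (1/2.0) × 0.6 × 100 × 0.1767 × 27 = 143.2 kips.
Base metal (shear rupture): R_n/Ω = (1/2.0) × 0.6 × 58 × 0.3125 × 27 = 146.8 kips.
Governing: weld metal.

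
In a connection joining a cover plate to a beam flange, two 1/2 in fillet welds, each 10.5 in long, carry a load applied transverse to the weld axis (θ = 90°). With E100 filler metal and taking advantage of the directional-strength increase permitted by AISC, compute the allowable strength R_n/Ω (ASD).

R_n/Ω ≈ 334 kips

E100XX → F_EXX = 100 ksi.
t_e = 0.707 × 0.5 = 0.3535 in; A_we = 0.3535 × 21 = 7.423 in².
Directional factor: 1.0 + 0.5 sin^1.5(90°) = 1.5.
F_nw = 0.6 × 100 × 1.5 = 90 ksi.
R_n/Ω = (90 × 7.423) / 2.0 = 334.1 kips.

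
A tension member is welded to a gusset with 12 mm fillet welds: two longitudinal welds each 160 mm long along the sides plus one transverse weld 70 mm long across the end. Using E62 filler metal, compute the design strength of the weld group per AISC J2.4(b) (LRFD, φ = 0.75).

E62XX → F_EXX = 620 MPa.
t_e = 0.707 × 12 = 8.484 mm.
R_nwl = 0.6 × 620 × 8.484 × 320 × 10⁻³ = 1010 kN (longitudinal, 2 welds).
R_nwt = 0.6 × 620 × 8.484 × 70 × 10⁻³ = 220.9 kN (transverse, base value).
(i) R_nwl + R_nwt = 1231 kN; (ii) 0.85 R_nwl + 1.5 R_nwt = 1190 kN.
R_n = max = 1231 kN [governs: (i)]; φR_n = 923.1 kN.

φR_n ≈ 923 kN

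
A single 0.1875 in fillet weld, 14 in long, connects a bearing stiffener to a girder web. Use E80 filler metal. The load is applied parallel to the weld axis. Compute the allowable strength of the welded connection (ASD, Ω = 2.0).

R_n/Ω ≈ 44.5 kips

E80XX → F_EXX = 80 ksi.
Effective throat t_e = 0.707 × 0.1875 = 0.1326 in.
Total length L = 14 in; A_we = 0.1326 × 14 = 1.856 in².
F_nw = 0.6 F_EXX = 0.6 × 80 = 48 ksi.
R_n = 48 × 1.856 = 89.08 kips; R_n/Ω = 89.08/2.0 = 44.54 kips.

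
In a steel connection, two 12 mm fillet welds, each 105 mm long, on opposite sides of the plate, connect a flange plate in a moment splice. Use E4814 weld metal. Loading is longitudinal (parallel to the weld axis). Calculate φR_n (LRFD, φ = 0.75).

E48XX → F_EXX = 480 MPa.
Effective throat t_e = 0.707 × 12 = 8.484 mm.
Total length L = 210 mm; A_we = 8.484 × 210 = 1782 mm².
F_nw = 0.6 F_EXX = 0.6 × 480 = 288 MPa.
φR_n = 0.75 × 288 × 1782 × 10⁻³ = 384.8 kN.

φR_n ≈ 385 kN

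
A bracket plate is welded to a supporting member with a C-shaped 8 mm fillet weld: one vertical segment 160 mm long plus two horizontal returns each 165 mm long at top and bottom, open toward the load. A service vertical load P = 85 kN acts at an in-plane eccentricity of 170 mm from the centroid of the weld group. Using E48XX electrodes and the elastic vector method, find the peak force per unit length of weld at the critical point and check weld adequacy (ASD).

f_max ≈ 646 N/mm; adequate

E48XX → F_EXX = 480 MPa.
Total weld length L_w = 490 mm. Treat welds as unit-width lines.
Centroid: x̄ = 2×165×82.5 / 490 = 55.56 mm from the vertical weld.
Polar moment about centroid: J = I_x + I_y = [160³/12 + 2×165×80²] + [160×55.56² + 2(165³/12 + 165×26.94²)] = 3935000 mm³.
Direct shear f_v = P/L_w = 85×10³ / 490 = 173.5 N/mm (vertical).
Torsion M = P·e = 85×10³ × 170 = 14450000 N·mm.
Critical point at (x, y) = (109.4, 80) from centroid. f_tx = M·y/J = 293.7 N/mm; f_ty = M·x/J = 401.8 N/mm.
Resultant f_max = √[f_tx² + (f_v + f_ty)²] = √[293.7² + (173.5 + 401.8)²] = 646 N/mm.
Capacity per unit length: r_n/Ω = (1/2.0) × 0.6 × 480 × (0.707 × 8) = 814.5 N/mm.
646 ≤ 814.5 → adequate.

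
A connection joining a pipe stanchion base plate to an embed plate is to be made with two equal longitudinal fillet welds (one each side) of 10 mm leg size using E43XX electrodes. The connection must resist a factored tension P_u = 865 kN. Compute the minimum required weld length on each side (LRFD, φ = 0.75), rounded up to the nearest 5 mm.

L = 320 mm on each side

E43XX → F_EXX = 430 MPa.
Throat t_e = 0.707 × 10 = 7.07 mm.
φr_n = 0.75 × 0.6 × 430 × 7.07 × 10⁻³ = 1.368 kN/mm.
L_req = P_u / φr_n = 865 / 1.368 = 632.3 mm total.
Per side: 632.3 / 2 = 316.1 mm.
Round up → use L = 320 mm on each side.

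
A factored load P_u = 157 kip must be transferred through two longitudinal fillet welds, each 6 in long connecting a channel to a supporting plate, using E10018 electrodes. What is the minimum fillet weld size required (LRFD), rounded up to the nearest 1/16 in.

w = 7/16 in

E100XX → F_EXX = 100 ksi.
Total weld length L = 12 in.
Required throat t_e = P_u / (φ × 0.6 F_EXX × L) = 157 / (0.75 × 0.6 × 100 × 12) = 0.2907 in.
Required leg w = t_e / 0.707 = 0.4112 in → use 7/16 in.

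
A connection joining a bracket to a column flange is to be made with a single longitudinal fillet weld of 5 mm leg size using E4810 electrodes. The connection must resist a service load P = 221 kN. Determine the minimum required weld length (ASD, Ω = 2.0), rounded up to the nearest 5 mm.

E48XX → F_EXX = 480 MPa.
Throat t_e = 0.707 × 5 = 3.535 mm.
r_n/Ω = (0.6 × 480 × 3.535) / 2.0 = 509 N/mm = 0.509 kN/mm.
L_req = P / (r_n/Ω) = 221 / 0.509 = 434.2 mm total.
Round up → use L = 435 mm.

L = 435 mm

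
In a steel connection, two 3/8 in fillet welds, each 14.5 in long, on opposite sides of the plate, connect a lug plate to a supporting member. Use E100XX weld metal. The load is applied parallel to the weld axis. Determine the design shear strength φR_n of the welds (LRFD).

φR_n ≈ 346 kip

E100XX → F_EXX = 100 ksi.
Effective throat t_e = 0.707 × 0.375 = 0.2651 in.
Total length L = 29 in; A_we = 0.2651 × 29 = 7.689 in².
F_nw = 0.6 F_EXX = 0.6 × 100 = 60 ksi.
φR_n = 0.75 × 60 × 7.689 = 346 kip.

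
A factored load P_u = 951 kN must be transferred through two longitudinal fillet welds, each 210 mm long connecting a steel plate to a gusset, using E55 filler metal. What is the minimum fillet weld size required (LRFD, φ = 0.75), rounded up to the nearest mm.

w = 13 mm

E55XX → F_EXX = 550 MPa.
Total weld length L = 420 mm.
Required throat t_e = P_u / (φ × 0.6 F_EXX × L) = 951 / (0.75 × 0.6 × 550 × 420 × 10⁻³) = 9.149 mm.
Required leg w = t_e / 0.707 = 12.94 mm → use 13 mm.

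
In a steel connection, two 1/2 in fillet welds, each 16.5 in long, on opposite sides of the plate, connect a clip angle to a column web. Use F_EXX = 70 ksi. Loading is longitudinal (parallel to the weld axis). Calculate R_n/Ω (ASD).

R_n/Ω ≈ 245 kips

Effective throat t_e = 0.707 × 0.5 = 0.3535 in.
Total length L = 33 in; A_we = 0.3535 × 33 = 11.67 in².
F_nw = 0.6 F_EXX = 0.6 × 70 = 42 ksi.
R_n = 42 × 11.67 = 490 kips; R_n/Ω = 490/2.0 = 245 kips.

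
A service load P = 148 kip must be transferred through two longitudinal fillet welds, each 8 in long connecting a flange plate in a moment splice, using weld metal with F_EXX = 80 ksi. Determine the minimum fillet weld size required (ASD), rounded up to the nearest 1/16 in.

Total weld length L = 16 in.
Required throat t_e = P × Ω / (0.6 F_EXX × L) = 148 × 2.0 / (0.6 × 80 × 16) = 0.3854 in.
Required leg w = t_e / 0.707 = 0.5451 in → use 9/16 in.

w = 9/16 in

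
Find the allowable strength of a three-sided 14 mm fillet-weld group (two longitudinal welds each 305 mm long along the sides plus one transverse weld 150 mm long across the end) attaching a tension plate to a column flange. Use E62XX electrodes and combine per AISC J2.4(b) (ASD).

R_n/Ω ≈ 1400 kN

E62XX → F_EXX = 620 MPa.
t_e = 0.707 × 14 = 9.898 mm.
R_nwl = 0.6 × 620 × 9.898 × 610 × 10⁻³ = 2246 kN (longitudinal, 2 welds).
R_nwt = 0.6 × 620 × 9.898 × 150 × 10⁻³ = 552.3 kN (transverse, base value).
(i) R_nwl + R_nwt = 2798 kN; (ii) 0.85 R_nwl + 1.5 R_nwt = 2738 kN.
R_n = max = 2798 kN [governs: (i)]; R_n/Ω = 1399 kN.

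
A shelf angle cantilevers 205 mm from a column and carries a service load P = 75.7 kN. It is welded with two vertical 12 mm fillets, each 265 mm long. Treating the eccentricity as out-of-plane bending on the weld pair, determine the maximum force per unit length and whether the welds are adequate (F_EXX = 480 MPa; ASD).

f_max ≈ 678 N/mm; adequate

L_w = 2 × 265 = 530 mm; section modulus (unit throat) S = 2 × L²/6 = 23410 mm².
Direct shear f_v = P/L_w = 75.7×10³/530 = 142.8 N/mm.
Moment M = P × e = 75.7×10³ × 205 = 15518000 N·mm; bending f_b = M/S = 662.9 N/mm.
f_max = √(f_v² + f_b²) = √(142.8² + 662.9²) = 678.2 N/mm.
r_n/Ω = (1/2.0) × 0.6 × 480 × (0.707 × 12) = 1222 N/mm → adequate.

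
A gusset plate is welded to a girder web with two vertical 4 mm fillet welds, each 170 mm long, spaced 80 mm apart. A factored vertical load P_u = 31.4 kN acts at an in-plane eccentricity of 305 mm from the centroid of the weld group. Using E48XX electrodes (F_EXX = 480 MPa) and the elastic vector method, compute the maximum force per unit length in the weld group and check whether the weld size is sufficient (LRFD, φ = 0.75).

f_max ≈ 704 N/mm; NOT adequate

Total weld length L_w = 340 mm. Treat welds as unit-width lines.
Polar moment about centroid: J = 2[d³/12 + d(b/2)²] = 2[170³/12 + 170×40²] = 1363000 mm³.
Direct shear f_v = P/L_w = 31.4×10³ / 340 = 92.35 N/mm (vertical).
Torsion M = P·e = 31.4×10³ × 305 = 9577000 N·mm.
Critical point at (x, y) = (40, 85) from centroid. f_tx = M·y/J = 597.3 N/mm; f_ty = M·x/J = 281.1 N/mm.
Resultant f_max = √[f_tx² + (f_v + f_ty)²] = √[597.3² + (92.35 + 281.1)²] = 704.4 N/mm.
Capacity per unit length: φr_n = 0.75 × 0.6 × 480 × (0.707 × 4) = 610.8 N/mm.
704.4 > 610.8 → NOT adequate.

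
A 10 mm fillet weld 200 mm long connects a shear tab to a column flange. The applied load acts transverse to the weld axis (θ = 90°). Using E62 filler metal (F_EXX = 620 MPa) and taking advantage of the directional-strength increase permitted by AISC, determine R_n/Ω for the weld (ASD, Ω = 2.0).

R_n/Ω ≈ 395 kN

t_e = 0.707 × 10 = 7.07 mm; A_we = 7.07 × 200 = 1414 mm².
Directional factor: 1.0 + 0.5 sin^1.5(90°) = 1.5.
F_nw = 0.6 × 620 × 1.5 = 558 MPa.
R_n/Ω = (558 × 1414) / 2.0 × 10⁻³ = 394.5 kN.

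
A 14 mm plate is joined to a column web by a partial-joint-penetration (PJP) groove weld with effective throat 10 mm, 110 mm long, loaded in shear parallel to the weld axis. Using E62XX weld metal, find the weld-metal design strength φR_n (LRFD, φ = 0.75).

E62XX → F_EXX = 620 MPa.
Effective throat (given) t_e = 10 mm.
A_we = 10 × 110 = 1100 mm².
F_nw = 0.6 F_EXX = 372 MPa.
φR_n = 0.75 × 372 × 1100 × 10⁻³ = 306.9 kN.

φR_n ≈ 307 kN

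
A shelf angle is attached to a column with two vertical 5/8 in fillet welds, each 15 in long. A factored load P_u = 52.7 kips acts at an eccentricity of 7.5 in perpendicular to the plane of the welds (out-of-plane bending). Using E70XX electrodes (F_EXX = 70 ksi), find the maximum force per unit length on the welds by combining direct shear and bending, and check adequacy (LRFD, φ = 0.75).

L_w = 2 × 15 = 30 in; section modulus (unit throat) S = 2 × L²/6 = 75 in².
Direct shear f_v = P/L_w = 52.7/30 = 1.757 kip/in.
Moment M = P × e = 52.7 × 7.5 = 395.25 kip·in; bending f_b = M/S = 5.27 kip/in.
f_max = √(f_v² + f_b²) = √(1.757² + 5.27²) = 5.555 kip/in.
φr_n = 0.75 × 0.6 × 70 × (0.707 × 0.625) = 13.92 kip/in → adequate.

f_max ≈ 5.56 kip/in; adequate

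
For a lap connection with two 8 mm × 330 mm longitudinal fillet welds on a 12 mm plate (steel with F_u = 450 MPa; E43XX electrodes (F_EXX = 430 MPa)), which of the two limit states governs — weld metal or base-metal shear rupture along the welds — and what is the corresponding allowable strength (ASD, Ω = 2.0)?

t_e = 0.707 × 8 = 5.656 mm; L = 660 mm.
Weld metal: R_n/Ω = (1/2.0) × 0.6 × 430 × 5.656 × 660 × 10⁻³ = 481.6 kN.
Base metal (shear rupture): R_n/Ω = (1/2.0) × 0.6 × 450 × 12 × 660 × 10⁻³ = 1069 kN.
Governing: weld metal.

R_n/Ω ≈ 482 kN (weld metal governs)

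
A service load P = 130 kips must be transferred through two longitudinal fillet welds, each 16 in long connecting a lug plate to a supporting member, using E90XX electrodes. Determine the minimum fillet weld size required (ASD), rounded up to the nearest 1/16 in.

E90XX → F_EXX = 90 ksi.
Total weld length L = 32 in.
Required throat t_e = P × Ω / (0.6 F_EXX × L) = 130 × 2.0 / (0.6 × 90 × 32) = 0.1505 in.
Required leg w = t_e / 0.707 = 0.2128 in → use 1/4 in.

w = 1/4 in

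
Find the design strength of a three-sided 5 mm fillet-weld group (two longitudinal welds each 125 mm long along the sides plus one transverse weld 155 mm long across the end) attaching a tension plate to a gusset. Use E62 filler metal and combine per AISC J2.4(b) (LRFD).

E62XX → F_EXX = 620 MPa.
t_e = 0.707 × 5 = 3.535 mm.
R_nwl = 0.6 × 620 × 3.535 × 250 × 10⁻³ = 328.8 kN (longitudinal, 2 welds).
R_nwt = 0.6 × 620 × 3.535 × 155 × 10⁻³ = 203.8 kN (transverse, base value).
(i) R_nwl + R_nwt = 532.6 kN; (ii) 0.85 R_nwl + 1.5 R_nwt = 585.2 kN.
R_n = max = 585.2 kN [governs: (ii)]; φR_n = 438.9 kN.

φR_n ≈ 439 kN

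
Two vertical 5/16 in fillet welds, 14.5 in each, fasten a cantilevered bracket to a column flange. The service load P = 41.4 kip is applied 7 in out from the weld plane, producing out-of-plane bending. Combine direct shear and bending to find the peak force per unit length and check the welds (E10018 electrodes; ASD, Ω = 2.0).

E100XX → F_EXX = 100 ksi.
L_w = 2 × 14.5 = 29 in; section modulus (unit throat) S = 2 × L²/6 = 70.08 in².
Direct shear f_v = P/L_w = 41.4/29 = 1.428 kip/in.
Moment M = P × e = 41.4 × 7 = 289.8 kip·in; bending f_b = M/S = 4.135 kip/in.
f_max = √(f_v² + f_b²) = √(1.428² + 4.135²) = 4.375 kip/in.
r_n/Ω = (1/2.0) × 0.6 × 100 × (0.707 × 0.3125) = 6.628 kip/in → adequate.

f_max ≈ 4.37 kip/in; adequate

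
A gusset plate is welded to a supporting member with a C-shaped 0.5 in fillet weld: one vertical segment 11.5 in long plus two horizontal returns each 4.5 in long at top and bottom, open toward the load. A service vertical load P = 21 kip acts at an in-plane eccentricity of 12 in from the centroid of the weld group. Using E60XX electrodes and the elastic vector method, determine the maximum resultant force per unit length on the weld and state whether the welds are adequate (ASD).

f_max ≈ 4.28 kip/in; adequate

E60XX → F_EXX = 60 ksi.
Total weld length L_w = 20.5 in. Treat welds as unit-width lines.
Centroid: x̄ = 2×4.5×2.25 / 20.5 = 0.9878 in from the vertical weld.
Polar moment about centroid: J = I_x + I_y = [11.5³/12 + 2×4.5×5.75²] + [11.5×0.9878² + 2(4.5³/12 + 4.5×1.262²)] = 465 in³.
Direct shear f_v = P/L_w = 21 / 20.5 = 1.024 kip/in (vertical).
Torsion M = P·e = 21 × 12 = 252 kip·in.
Critical point at (x, y) = (3.512, 5.75) from centroid. f_tx = M·y/J = 3.116 kip/in; f_ty = M·x/J = 1.903 kip/in.
Resultant f_max = √[f_tx² + (f_v + f_ty)²] = √[3.116² + (1.024 + 1.903)²] = 4.275 kip/in.
Capacity per unit length: r_n/Ω = (1/2.0) × 0.6 × 60 × (0.707 × 0.5) = 6.363 kip/in.
4.275 ≤ 6.363 → adequate.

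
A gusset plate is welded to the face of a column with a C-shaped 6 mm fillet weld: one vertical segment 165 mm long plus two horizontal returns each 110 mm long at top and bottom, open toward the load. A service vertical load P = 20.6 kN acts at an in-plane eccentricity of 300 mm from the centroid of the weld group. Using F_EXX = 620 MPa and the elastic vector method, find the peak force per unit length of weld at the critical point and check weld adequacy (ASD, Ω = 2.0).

f_max ≈ 335 N/mm; adequate

Total weld length L_w = 385 mm. Treat welds as unit-width lines.
Centroid: x̄ = 2×110×55 / 385 = 31.43 mm from the vertical weld.
Polar moment about centroid: J = I_x + I_y = [165³/12 + 2×110×82.5²] + [165×31.43² + 2(110³/12 + 110×23.57²)] = 2379000 mm³.
Direct shear f_v = P/L_w = 20.6×10³ / 385 = 53.51 N/mm (vertical).
Torsion M = P·e = 20.6×10³ × 300 = 6180000 N·mm.
Critical point at (x, y) = (78.57, 82.5) from centroid. f_tx = M·y/J = 214.3 N/mm; f_ty = M·x/J = 204.1 N/mm.
Resultant f_max = √[f_tx² + (f_v + f_ty)²] = √[214.3² + (53.51 + 204.1)²] = 335.1 N/mm.
Capacity per unit length: r_n/Ω = (1/2.0) × 0.6 × 620 × (0.707 × 6) = 789 N/mm.
335.1 ≤ 789 → adequate.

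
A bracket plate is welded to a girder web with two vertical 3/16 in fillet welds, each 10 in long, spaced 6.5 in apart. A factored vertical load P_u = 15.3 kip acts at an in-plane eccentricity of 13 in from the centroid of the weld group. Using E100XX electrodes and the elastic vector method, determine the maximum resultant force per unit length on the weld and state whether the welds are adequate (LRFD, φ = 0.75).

E100XX → F_EXX = 100 ksi.
Total weld length L_w = 20 in. Treat welds as unit-width lines.
Polar moment about centroid: J = 2[d³/12 + d(b/2)²] = 2[10³/12 + 10×3.25²] = 377.9 in³.
Direct shear f_v = P/L_w = 15.3 / 20 = 0.765 kip/in (vertical).
Torsion M = P·e = 15.3 × 13 = 198.9 kip·in.
Critical point at (x, y) = (3.25, 5) from centroid. f_tx = M·y/J = 2.632 kip/in; f_ty = M·x/J = 1.71 kip/in.
Resultant f_max = √[f_tx² + (f_v + f_ty)²] = √[2.632² + (0.765 + 1.71)²] = 3.613 kip/in.
Capacity per unit length: φr_n = 0.75 × 0.6 × 100 × (0.707 × 0.1875) = 5.965 kip/in.
3.613 ≤ 5.965 → adequate.

f_max ≈ 3.61 kip/in; adequate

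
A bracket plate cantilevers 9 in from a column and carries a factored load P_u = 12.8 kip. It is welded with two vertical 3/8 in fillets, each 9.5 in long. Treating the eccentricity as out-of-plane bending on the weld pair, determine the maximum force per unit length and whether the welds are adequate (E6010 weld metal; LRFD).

E60XX → F_EXX = 60 ksi.
L_w = 2 × 9.5 = 19 in; section modulus (unit throat) S = 2 × L²/6 = 30.08 in².
Direct shear f_v = P/L_w = 12.8/19 = 0.6737 kip/in.
Moment M = P × e = 12.8 × 9 = 115.2 kip·in; bending f_b = M/S = 3.829 kip/in.
f_max = √(f_v² + f_b²) = √(0.6737² + 3.829²) = 3.888 kip/in.
φr_n = 0.75 × 0.6 × 60 × (0.707 × 0.375) = 7.158 kip/in → adequate.

f_max ≈ 3.89 kip/in; adequate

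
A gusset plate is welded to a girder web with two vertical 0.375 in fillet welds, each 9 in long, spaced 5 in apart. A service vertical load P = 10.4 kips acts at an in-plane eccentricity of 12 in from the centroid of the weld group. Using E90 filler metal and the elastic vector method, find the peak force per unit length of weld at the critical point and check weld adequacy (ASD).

E90XX → F_EXX = 90 ksi.
Total weld length L_w = 18 in. Treat welds as unit-width lines.
Polar moment about centroid: J = 2[d³/12 + d(b/2)²] = 2[9³/12 + 9×2.5²] = 234 in³.
Direct shear f_v = P/L_w = 10.4 / 18 = 0.5778 kip/in (vertical).
Torsion M = P·e = 10.4 × 12 = 124.8 kip·in.
Critical point at (x, y) = (2.5, 4.5) from centroid. f_tx = M·y/J = 2.4 kip/in; f_ty = M·x/J = 1.333 kip/in.
Resultant f_max = √[f_tx² + (f_v + f_ty)²] = √[2.4² + (0.5778 + 1.333)²] = 3.068 kip/in.
Capacity per unit length: r_n/Ω = (1/2.0) × 0.6 × 90 × (0.707 × 0.375) = 7.158 kip/in.
3.068 ≤ 7.158 → adequate.

f_max ≈ 3.07 kip/in; adequate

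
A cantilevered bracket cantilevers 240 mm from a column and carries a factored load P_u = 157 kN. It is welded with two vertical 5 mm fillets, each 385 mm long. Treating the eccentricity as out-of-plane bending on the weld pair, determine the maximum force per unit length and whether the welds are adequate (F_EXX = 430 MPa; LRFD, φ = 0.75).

L_w = 2 × 385 = 770 mm; section modulus (unit throat) S = 2 × L²/6 = 49410 mm².
Direct shear f_v = P/L_w = 157×10³/770 = 203.9 N/mm.
Moment M = P × e = 157×10³ × 240 = 37680000 N·mm; bending f_b = M/S = 762.6 N/mm.
f_max = √(f_v² + f_b²) = √(203.9² + 762.6²) = 789.4 N/mm.
φr_n = 0.75 × 0.6 × 430 × (0.707 × 5) = 684 N/mm → NOT adequate.

f_max ≈ 789 N/mm; NOT adequate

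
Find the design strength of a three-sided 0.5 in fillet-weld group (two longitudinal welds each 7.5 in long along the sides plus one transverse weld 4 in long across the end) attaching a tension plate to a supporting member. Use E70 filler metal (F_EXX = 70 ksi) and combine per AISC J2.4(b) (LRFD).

t_e = 0.707 × 0.5 = 0.3535 in.
R_nwl = 0.6 × 70 × 0.3535 × 15 = 222.7 kips (longitudinal, 2 welds).
R_nwt = 0.6 × 70 × 0.3535 × 4 = 59.39 kips (transverse, base value).
(i) R_nwl + R_nwt = 282.1 kips; (ii) 0.85 R_nwl + 1.5 R_nwt = 278.4 kips.
R_n = max = 282.1 kips [governs: (i)]; φR_n = 211.6 kips.

φR_n ≈ 212 kips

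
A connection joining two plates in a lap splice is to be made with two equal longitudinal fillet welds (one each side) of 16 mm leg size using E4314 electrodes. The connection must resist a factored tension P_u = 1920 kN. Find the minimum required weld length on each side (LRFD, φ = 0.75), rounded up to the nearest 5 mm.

L = 440 mm on each side

E43XX → F_EXX = 430 MPa.
Throat t_e = 0.707 × 16 = 11.31 mm.
φr_n = 0.75 × 0.6 × 430 × 11.31 × 10⁻³ = 2.189 kN/mm.
L_req = P_u / φr_n = 1920 / 2.189 = 877.2 mm total.
Per side: 877.2 / 2 = 438.6 mm.
Round up → use L = 440 mm on each side.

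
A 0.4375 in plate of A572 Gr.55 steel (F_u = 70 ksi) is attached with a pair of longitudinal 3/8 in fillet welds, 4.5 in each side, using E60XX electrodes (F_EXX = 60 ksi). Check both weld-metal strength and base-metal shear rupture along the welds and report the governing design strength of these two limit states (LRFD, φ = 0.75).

t_e = 0.707 × 0.375 = 0.2651 in; L = 9 in.
Weld metal: φR_n = 0.75 × 0.6 × 60 × 0.2651 × 9 = 64.43 kips.
Base metal (shear rupture): φR_n = 0.75 × 0.6 × 70 × 0.4375 × 9 = 124 kips.
Governing: weld metal.

φR_n ≈ 64.4 kips (weld metal governs)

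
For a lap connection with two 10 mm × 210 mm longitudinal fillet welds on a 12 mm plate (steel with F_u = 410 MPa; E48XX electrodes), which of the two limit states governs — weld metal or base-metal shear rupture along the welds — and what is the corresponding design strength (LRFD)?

E48XX → F_EXX = 480 MPa.
t_e = 0.707 × 10 = 7.07 mm; L = 420 mm.
Weld metal: φR_n = 0.75 × 0.6 × 480 × 7.07 × 420 × 10⁻³ = 641.4 kN.
Base metal (shear rupture): φR_n = 0.75 × 0.6 × 410 × 12 × 420 × 10⁻³ = 929.9 kN.
Governing: weld metal.

φR_n ≈ 641 kN (weld metal governs)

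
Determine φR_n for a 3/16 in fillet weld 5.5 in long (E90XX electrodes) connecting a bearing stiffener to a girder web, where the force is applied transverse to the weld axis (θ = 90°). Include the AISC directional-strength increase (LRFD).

φR_n ≈ 44.3 kip

E90XX → F_EXX = 90 ksi.
t_e = 0.707 × 0.1875 = 0.1326 in; A_we = 0.1326 × 5.5 = 0.7291 in².
Directional factor: 1.0 + 0.5 sin^1.5(90°) = 1.5.
F_nw = 0.6 × 90 × 1.5 = 81 ksi.
φR_n = 0.75 × 81 × 0.7291 = 44.29 kip.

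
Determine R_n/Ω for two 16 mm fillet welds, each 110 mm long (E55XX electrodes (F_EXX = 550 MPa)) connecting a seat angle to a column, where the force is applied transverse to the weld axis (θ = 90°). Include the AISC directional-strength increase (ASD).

t_e = 0.707 × 16 = 11.31 mm; A_we = 11.31 × 220 = 2489 mm².
Directional factor: 1.0 + 0.5 sin^1.5(90°) = 1.5.
F_nw = 0.6 × 550 × 1.5 = 495 MPa.
R_n/Ω = (495 × 2489) / 2.0 × 10⁻³ = 615.9 kN.

R_n/Ω ≈ 616 kN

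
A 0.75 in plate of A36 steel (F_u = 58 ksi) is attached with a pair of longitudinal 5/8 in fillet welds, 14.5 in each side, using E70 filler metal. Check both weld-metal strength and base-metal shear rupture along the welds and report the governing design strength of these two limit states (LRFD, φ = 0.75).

φR_n ≈ 404 kip (weld metal governs)

E70XX → F_EXX = 70 ksi.
t_e = 0.707 × 0.625 = 0.4419 in; L = 29 in.
Weld metal: φR_n = 0.75 × 0.6 × 70 × 0.4419 × 29 = 403.7 kip.
Base metal (shear rupture): φR_n = 0.75 × 0.6 × 58 × 0.75 × 29 = 567.7 kip.
Governing: weld metal.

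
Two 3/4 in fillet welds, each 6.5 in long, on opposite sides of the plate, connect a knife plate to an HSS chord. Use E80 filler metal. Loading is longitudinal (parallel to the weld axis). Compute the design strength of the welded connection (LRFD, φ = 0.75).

E80XX → F_EXX = 80 ksi.
Effective throat t_e = 0.707 × 0.75 = 0.5302 in.
Total length L = 13 in; A_we = 0.5302 × 13 = 6.893 in².
F_nw = 0.6 F_EXX = 0.6 × 80 = 48 ksi.
φR_n = 0.75 × 48 × 6.893 = 248.2 kip.

φR_n ≈ 248 kip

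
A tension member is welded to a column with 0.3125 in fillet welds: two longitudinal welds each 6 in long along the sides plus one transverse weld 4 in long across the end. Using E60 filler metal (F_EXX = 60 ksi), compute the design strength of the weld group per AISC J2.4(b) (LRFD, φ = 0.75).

t_e = 0.707 × 0.3125 = 0.2209 in.
R_nwl = 0.6 × 60 × 0.2209 × 12 = 95.44 kips (longitudinal, 2 welds).
R_nwt = 0.6 × 60 × 0.2209 × 4 = 31.81 kips (transverse, base value).
(i) R_nwl + R_nwt = 127.3 kips; (ii) 0.85 R_nwl + 1.5 R_nwt = 128.9 kips.
R_n = max = 128.9 kips [governs: (ii)]; φR_n = 96.64 kips.

φR_n ≈ 96.6 kips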